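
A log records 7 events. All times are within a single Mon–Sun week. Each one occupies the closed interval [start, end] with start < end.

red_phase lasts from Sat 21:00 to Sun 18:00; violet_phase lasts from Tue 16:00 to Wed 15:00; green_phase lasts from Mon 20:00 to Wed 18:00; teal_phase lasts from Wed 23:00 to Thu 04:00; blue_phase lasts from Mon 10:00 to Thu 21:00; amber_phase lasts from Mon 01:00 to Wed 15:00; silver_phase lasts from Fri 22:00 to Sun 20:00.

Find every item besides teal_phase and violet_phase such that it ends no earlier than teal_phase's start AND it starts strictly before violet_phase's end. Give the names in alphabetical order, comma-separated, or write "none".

Conditions: its end is no earlier than teal_phase's start (X.end >= Wed 23:00) AND its start is strictly before violet_phase's end (X.start < Wed 15:00).
amber_phase: end Wed 15:00 >= Wed 23:00? ✗; start Mon 01:00 < Wed 15:00? ✓ → no.
blue_phase: end Thu 21:00 >= Wed 23:00? ✓; start Mon 10:00 < Wed 15:00? ✓ → yes.
green_phase: end Wed 18:00 >= Wed 23:00? ✗; start Mon 20:00 < Wed 15:00? ✓ → no.
red_phase: end Sun 18:00 >= Wed 23:00? ✓; start Sat 21:00 < Wed 15:00? ✗ → no.
silver_phase: end Sun 20:00 >= Wed 23:00? ✓; start Fri 22:00 < Wed 15:00? ✗ → no.
Result: blue_phase.

blue_phase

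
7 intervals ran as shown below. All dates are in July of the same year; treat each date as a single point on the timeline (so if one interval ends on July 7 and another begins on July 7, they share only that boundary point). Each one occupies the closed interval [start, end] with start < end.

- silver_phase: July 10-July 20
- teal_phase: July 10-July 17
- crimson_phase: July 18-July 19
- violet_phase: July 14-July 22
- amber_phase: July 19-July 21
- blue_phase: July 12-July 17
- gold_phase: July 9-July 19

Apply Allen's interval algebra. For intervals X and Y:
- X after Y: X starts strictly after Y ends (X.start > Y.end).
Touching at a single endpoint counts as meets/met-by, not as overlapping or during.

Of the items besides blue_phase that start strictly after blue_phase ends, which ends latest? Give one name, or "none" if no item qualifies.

Target blue_phase = [July 12, July 17].
amber_phase [July 19, July 21] → after → candidate.
crimson_phase [July 18, July 19] → after → candidate.
gold_phase [July 9, July 19] → contains → excluded.
silver_phase [July 10, July 20] → contains → excluded.
teal_phase [July 10, July 17] → finished-by → excluded.
violet_phase [July 14, July 22] → overlapped-by → excluded.
Among candidates, latest end is July 21 → amber_phase.

amber_phase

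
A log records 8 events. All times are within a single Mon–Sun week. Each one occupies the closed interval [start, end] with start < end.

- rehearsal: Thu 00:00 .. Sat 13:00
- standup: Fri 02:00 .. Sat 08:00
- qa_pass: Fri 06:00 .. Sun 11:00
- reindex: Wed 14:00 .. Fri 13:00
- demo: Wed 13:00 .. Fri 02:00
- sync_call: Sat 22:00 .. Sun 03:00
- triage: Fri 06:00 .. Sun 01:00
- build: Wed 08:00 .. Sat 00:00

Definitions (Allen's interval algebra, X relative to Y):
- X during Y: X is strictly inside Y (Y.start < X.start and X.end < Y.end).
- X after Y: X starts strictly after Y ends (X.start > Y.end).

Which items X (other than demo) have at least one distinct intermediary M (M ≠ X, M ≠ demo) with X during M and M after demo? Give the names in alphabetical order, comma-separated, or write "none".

Target demo = [Wed 13:00, Fri 02:00].
Intermediaries M with M after demo: qa_pass, sync_call, triage.
Via qa_pass — items with X during qa_pass: sync_call.
Via sync_call — items with X during sync_call: none.
Via triage — items with X during triage: none.
Union: sync_call.

sync_call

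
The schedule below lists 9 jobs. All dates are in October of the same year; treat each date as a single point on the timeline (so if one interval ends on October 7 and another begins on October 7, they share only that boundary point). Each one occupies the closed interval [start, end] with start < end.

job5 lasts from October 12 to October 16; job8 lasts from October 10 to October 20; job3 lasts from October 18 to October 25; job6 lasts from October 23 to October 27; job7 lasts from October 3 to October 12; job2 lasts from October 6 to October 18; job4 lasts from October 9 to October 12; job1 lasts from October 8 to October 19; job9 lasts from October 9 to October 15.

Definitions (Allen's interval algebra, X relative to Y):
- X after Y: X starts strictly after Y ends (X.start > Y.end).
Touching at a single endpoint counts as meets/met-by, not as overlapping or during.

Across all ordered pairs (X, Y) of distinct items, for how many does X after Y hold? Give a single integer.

Checking all 72 ordered pairs for relation 'after'; matching pairs in alphabetical order:
(job3, job4): job3 after job4 ✓
(job3, job5): job3 after job5 ✓
(job3, job7): job3 after job7 ✓
(job3, job9): job3 after job9 ✓
(job6, job1): job6 after job1 ✓
(job6, job2): job6 after job2 ✓
(job6, job4): job6 after job4 ✓
(job6, job5): job6 after job5 ✓
(job6, job7): job6 after job7 ✓
(job6, job8): job6 after job8 ✓
(job6, job9): job6 after job9 ✓
Count: 11.

11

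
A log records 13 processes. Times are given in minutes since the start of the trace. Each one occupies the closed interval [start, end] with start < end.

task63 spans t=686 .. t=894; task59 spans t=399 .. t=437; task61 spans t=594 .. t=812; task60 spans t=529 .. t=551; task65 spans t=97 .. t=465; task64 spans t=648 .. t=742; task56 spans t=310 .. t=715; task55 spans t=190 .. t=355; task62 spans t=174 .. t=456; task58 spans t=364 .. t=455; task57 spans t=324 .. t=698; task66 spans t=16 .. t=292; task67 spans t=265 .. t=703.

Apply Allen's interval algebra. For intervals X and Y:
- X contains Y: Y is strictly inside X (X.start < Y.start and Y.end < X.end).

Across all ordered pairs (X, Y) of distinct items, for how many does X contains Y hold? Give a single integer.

20

Checking all 156 ordered pairs for relation 'contains'; matching pairs in alphabetical order:
(task56, task57): task56 contains task57 ✓
(task56, task58): task56 contains task58 ✓
(task56, task59): task56 contains task59 ✓
(task56, task60): task56 contains task60 ✓
(task57, task58): task57 contains task58 ✓
(task57, task59): task57 contains task59 ✓
(task57, task60): task57 contains task60 ✓
(task58, task59): task58 contains task59 ✓
(task61, task64): task61 contains task64 ✓
(task62, task55): task62 contains task55 ✓
(task62, task58): task62 contains task58 ✓
(task62, task59): task62 contains task59 ✓
(task65, task55): task65 contains task55 ✓
(task65, task58): task65 contains task58 ✓
(task65, task59): task65 contains task59 ✓
(task65, task62): task65 contains task62 ✓
(task67, task57): task67 contains task57 ✓
(task67, task58): task67 contains task58 ✓
(task67, task59): task67 contains task59 ✓
(task67, task60): task67 contains task60 ✓
Count: 20.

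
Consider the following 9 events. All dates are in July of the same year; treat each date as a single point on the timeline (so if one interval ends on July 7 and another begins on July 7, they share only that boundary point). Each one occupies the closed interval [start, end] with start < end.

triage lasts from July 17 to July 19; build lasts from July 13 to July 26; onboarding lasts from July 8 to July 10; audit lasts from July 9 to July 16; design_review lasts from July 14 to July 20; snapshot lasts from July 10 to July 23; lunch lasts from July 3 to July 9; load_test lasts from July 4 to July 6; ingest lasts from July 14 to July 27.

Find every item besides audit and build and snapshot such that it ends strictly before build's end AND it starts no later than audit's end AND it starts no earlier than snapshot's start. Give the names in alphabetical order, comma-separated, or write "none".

Conditions: its end is strictly before build's end (X.end < July 26) AND its start is no later than audit's end (X.start <= July 16) AND its start is no earlier than snapshot's start (X.start >= July 10).
design_review: end July 20 < July 26? ✓; start July 14 <= July 16? ✓; start July 14 >= July 10? ✓ → yes.
ingest: end July 27 < July 26? ✗; start July 14 <= July 16? ✓; start July 14 >= July 10? ✓ → no.
load_test: end July 6 < July 26? ✓; start July 4 <= July 16? ✓; start July 4 >= July 10? ✗ → no.
lunch: end July 9 < July 26? ✓; start July 3 <= July 16? ✓; start July 3 >= July 10? ✗ → no.
onboarding: end July 10 < July 26? ✓; start July 8 <= July 16? ✓; start July 8 >= July 10? ✗ → no.
triage: end July 19 < July 26? ✓; start July 17 <= July 16? ✗; start July 17 >= July 10? ✓ → no.
Result: design_review.

design_review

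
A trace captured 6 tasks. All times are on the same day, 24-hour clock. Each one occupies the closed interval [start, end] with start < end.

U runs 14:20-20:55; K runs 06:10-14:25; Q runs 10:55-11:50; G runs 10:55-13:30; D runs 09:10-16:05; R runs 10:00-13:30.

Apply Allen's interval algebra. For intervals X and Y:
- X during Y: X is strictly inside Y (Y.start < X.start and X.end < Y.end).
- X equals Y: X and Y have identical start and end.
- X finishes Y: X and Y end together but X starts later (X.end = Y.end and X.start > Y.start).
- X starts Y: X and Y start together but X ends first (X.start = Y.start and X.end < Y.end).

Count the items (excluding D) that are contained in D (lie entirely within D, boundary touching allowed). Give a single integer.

Target D = [09:10, 16:05].
G [10:55, 13:30] → during → counts.
K [06:10, 14:25] → overlaps → no.
Q [10:55, 11:50] → during → counts.
R [10:00, 13:30] → during → counts.
U [14:20, 20:55] → overlapped-by → no.
Total: 3.

3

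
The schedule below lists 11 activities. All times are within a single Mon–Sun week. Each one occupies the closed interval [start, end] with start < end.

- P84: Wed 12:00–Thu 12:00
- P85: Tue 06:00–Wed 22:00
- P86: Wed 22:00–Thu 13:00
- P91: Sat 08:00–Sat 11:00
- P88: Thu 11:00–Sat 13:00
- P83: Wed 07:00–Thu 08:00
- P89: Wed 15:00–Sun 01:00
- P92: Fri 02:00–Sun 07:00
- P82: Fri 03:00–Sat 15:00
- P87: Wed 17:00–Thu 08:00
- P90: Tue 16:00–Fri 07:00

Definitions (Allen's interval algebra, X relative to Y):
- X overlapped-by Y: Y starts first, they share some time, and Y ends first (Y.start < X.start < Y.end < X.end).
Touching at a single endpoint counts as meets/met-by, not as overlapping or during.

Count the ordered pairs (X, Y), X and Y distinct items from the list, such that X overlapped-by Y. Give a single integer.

20

Checking all 110 ordered pairs for relation 'overlapped-by'; matching pairs in alphabetical order:
(P82, P88): P82 overlapped-by P88 ✓
(P82, P90): P82 overlapped-by P90 ✓
(P83, P85): P83 overlapped-by P85 ✓
(P84, P83): P84 overlapped-by P83 ✓
(P84, P85): P84 overlapped-by P85 ✓
(P86, P83): P86 overlapped-by P83 ✓
(P86, P84): P86 overlapped-by P84 ✓
(P86, P87): P86 overlapped-by P87 ✓
(P87, P85): P87 overlapped-by P85 ✓
(P88, P84): P88 overlapped-by P84 ✓
(P88, P86): P88 overlapped-by P86 ✓
(P88, P90): P88 overlapped-by P90 ✓
(P89, P83): P89 overlapped-by P83 ✓
(P89, P84): P89 overlapped-by P84 ✓
(P89, P85): P89 overlapped-by P85 ✓
(P89, P90): P89 overlapped-by P90 ✓
(P90, P85): P90 overlapped-by P85 ✓
(P92, P88): P92 overlapped-by P88 ✓
(P92, P89): P92 overlapped-by P89 ✓
(P92, P90): P92 overlapped-by P90 ✓
Count: 20.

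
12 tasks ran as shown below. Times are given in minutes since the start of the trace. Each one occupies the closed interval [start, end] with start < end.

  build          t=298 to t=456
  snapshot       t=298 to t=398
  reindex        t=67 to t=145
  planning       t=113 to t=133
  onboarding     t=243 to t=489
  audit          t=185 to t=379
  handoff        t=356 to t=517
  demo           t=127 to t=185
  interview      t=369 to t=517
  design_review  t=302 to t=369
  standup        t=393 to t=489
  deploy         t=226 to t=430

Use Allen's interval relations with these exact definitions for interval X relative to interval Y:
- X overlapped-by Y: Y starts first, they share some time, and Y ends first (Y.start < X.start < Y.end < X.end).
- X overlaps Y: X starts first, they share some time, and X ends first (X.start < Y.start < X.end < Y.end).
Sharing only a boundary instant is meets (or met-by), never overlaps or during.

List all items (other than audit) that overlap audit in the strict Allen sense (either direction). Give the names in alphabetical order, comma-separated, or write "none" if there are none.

Target audit = [t=185, t=379].
build [t=298, t=456] → overlapped-by → yes.
demo [t=127, t=185] → meets → no.
deploy [t=226, t=430] → overlapped-by → yes.
design_review [t=302, t=369] → during → no.
handoff [t=356, t=517] → overlapped-by → yes.
interview [t=369, t=517] → overlapped-by → yes.
onboarding [t=243, t=489] → overlapped-by → yes.
planning [t=113, t=133] → before → no.
reindex [t=67, t=145] → before → no.
snapshot [t=298, t=398] → overlapped-by → yes.
standup [t=393, t=489] → after → no.
Result: build, deploy, handoff, interview, onboarding, snapshot.

build, deploy, handoff, interview, onboarding, snapshot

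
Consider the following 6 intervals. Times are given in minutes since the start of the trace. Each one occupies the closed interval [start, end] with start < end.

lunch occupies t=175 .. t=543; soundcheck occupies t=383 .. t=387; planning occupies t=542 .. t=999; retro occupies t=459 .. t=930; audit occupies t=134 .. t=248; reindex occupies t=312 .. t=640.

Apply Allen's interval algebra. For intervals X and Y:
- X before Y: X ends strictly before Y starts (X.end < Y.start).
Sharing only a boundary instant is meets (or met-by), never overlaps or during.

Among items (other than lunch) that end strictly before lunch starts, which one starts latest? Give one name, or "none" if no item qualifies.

none

Target lunch = [t=175, t=543].
audit [t=134, t=248] → overlaps → excluded.
planning [t=542, t=999] → overlapped-by → excluded.
reindex [t=312, t=640] → overlapped-by → excluded.
retro [t=459, t=930] → overlapped-by → excluded.
soundcheck [t=383, t=387] → during → excluded.
No candidates → none.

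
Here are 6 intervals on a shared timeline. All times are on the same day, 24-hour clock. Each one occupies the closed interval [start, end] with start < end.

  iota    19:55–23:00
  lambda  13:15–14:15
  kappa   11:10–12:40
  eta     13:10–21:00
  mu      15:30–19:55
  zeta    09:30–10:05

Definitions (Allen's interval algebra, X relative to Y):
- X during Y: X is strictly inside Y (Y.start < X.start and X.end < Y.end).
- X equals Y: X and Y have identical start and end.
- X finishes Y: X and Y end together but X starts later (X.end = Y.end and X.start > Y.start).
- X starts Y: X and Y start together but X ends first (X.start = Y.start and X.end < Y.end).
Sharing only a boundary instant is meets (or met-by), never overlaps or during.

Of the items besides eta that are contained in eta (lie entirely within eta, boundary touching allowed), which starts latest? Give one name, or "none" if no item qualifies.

Target eta = [13:10, 21:00].
iota [19:55, 23:00] → overlapped-by → excluded.
kappa [11:10, 12:40] → before → excluded.
lambda [13:15, 14:15] → during → candidate.
mu [15:30, 19:55] → during → candidate.
zeta [09:30, 10:05] → before → excluded.
Among candidates, latest start is 15:30 → mu.

mu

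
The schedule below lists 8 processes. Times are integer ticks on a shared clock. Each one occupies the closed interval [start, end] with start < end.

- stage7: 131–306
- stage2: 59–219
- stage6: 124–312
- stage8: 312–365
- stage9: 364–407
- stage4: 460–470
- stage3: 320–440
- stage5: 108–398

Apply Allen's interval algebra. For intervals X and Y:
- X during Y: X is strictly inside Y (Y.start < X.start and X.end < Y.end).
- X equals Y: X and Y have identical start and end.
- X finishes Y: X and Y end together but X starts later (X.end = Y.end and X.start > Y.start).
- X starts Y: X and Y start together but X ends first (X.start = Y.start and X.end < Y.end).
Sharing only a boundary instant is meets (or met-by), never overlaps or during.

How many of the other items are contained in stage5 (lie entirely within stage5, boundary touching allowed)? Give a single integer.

3

Target stage5 = [108, 398].
stage2 [59, 219] → overlaps → no.
stage3 [320, 440] → overlapped-by → no.
stage4 [460, 470] → after → no.
stage6 [124, 312] → during → counts.
stage7 [131, 306] → during → counts.
stage8 [312, 365] → during → counts.
stage9 [364, 407] → overlapped-by → no.
Total: 3.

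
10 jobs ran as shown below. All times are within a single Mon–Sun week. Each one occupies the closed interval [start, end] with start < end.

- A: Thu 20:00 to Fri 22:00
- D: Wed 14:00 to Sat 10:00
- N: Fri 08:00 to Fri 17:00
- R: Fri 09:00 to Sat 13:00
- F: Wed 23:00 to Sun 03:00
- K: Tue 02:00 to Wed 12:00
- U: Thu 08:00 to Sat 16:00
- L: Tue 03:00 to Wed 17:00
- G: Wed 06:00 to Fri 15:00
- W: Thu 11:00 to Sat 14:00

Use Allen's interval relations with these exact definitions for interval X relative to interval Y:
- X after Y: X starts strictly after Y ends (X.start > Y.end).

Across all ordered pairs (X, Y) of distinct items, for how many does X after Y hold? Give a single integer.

13

Checking all 90 ordered pairs for relation 'after'; matching pairs in alphabetical order:
(A, K): A after K ✓
(A, L): A after L ✓
(D, K): D after K ✓
(F, K): F after K ✓
(F, L): F after L ✓
(N, K): N after K ✓
(N, L): N after L ✓
(R, K): R after K ✓
(R, L): R after L ✓
(U, K): U after K ✓
(U, L): U after L ✓
(W, K): W after K ✓
(W, L): W after L ✓
Count: 13.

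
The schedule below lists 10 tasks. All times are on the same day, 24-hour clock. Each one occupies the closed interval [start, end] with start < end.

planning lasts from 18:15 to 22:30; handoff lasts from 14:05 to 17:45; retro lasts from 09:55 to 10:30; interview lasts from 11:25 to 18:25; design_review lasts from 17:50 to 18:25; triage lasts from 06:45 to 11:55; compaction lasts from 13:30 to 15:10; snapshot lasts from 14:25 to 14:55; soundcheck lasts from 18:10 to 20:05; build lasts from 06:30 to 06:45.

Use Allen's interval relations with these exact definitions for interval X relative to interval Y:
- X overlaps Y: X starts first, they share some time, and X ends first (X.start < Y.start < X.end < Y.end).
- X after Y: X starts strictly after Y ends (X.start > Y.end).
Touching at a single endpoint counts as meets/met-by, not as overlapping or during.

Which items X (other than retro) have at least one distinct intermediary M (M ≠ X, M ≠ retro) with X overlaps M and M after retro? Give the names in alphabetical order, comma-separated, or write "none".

compaction, design_review, interview, soundcheck, triage

Target retro = [09:55, 10:30].
Intermediaries M with M after retro: compaction, design_review, handoff, interview, planning, snapshot, soundcheck.
Via compaction — items with X overlaps compaction: none.
Via design_review — items with X overlaps design_review: none.
Via handoff — items with X overlaps handoff: compaction.
Via interview — items with X overlaps interview: triage.
Via planning — items with X overlaps planning: design_review, interview, soundcheck.
Via snapshot — items with X overlaps snapshot: none.
Via soundcheck — items with X overlaps soundcheck: design_review, interview.
Union: compaction, design_review, interview, soundcheck, triage.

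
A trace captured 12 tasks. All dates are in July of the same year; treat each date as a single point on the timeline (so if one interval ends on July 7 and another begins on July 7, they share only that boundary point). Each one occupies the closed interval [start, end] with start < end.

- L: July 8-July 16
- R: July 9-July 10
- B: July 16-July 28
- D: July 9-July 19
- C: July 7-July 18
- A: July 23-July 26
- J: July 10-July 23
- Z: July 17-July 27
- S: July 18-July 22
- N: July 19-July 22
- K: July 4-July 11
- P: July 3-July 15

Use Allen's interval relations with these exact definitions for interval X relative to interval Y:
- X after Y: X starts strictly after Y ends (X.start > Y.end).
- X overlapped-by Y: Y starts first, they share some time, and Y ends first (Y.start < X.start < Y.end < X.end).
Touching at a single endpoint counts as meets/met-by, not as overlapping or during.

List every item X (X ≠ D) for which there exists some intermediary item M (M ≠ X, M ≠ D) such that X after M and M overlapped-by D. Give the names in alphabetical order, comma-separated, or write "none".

Target D = [July 9, July 19].
Intermediaries M with M overlapped-by D: B, J, S, Z.
Via B — items with X after B: none.
Via J — items with X after J: none.
Via S — items with X after S: A.
Via Z — items with X after Z: none.
Union: A.

A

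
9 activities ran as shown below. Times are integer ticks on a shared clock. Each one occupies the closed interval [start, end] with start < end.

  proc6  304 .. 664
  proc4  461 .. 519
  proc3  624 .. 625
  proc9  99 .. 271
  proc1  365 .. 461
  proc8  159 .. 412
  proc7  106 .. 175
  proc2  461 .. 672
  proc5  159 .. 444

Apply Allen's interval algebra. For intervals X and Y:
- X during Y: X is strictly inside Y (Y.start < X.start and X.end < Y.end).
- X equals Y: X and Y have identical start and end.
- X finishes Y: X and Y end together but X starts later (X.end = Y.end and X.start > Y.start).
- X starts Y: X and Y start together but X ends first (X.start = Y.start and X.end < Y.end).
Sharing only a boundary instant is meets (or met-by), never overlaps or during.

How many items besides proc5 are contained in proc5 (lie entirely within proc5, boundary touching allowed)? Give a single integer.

Target proc5 = [159, 444].
proc1 [365, 461] → overlapped-by → no.
proc2 [461, 672] → after → no.
proc3 [624, 625] → after → no.
proc4 [461, 519] → after → no.
proc6 [304, 664] → overlapped-by → no.
proc7 [106, 175] → overlaps → no.
proc8 [159, 412] → starts → counts.
proc9 [99, 271] → overlaps → no.
Total: 1.

1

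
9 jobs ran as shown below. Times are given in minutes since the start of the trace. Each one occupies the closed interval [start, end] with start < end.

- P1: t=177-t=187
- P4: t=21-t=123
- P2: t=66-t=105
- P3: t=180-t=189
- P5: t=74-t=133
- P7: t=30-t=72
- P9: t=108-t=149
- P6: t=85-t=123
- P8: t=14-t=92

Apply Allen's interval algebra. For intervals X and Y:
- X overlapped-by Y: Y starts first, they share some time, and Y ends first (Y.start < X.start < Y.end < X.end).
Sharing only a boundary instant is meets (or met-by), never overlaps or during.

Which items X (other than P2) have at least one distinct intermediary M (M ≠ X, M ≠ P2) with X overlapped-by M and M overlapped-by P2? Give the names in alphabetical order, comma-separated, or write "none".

P9

Target P2 = [t=66, t=105].
Intermediaries M with M overlapped-by P2: P5, P6.
Via P5 — items with X overlapped-by P5: P9.
Via P6 — items with X overlapped-by P6: P9.
Union: P9.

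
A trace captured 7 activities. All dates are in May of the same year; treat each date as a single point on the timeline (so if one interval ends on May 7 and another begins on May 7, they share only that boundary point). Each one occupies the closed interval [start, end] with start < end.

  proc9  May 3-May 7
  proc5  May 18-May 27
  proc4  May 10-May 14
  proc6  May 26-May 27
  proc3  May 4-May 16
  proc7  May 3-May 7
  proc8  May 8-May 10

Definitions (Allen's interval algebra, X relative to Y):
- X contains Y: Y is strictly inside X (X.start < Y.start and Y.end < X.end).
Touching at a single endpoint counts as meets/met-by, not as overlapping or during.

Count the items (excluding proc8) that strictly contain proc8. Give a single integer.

Target proc8 = [May 8, May 10].
proc3 [May 4, May 16] → contains → counts.
proc4 [May 10, May 14] → met-by → no.
proc5 [May 18, May 27] → after → no.
proc6 [May 26, May 27] → after → no.
proc7 [May 3, May 7] → before → no.
proc9 [May 3, May 7] → before → no.
Total: 1.

1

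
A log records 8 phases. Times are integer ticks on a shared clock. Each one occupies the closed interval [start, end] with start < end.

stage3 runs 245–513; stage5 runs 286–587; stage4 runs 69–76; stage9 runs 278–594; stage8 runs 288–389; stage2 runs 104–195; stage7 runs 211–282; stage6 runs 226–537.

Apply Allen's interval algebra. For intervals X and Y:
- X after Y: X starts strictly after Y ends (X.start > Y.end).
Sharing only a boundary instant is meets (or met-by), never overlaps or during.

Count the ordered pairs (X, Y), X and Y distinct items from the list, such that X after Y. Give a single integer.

Checking all 56 ordered pairs for relation 'after'; matching pairs in alphabetical order:
(stage2, stage4): stage2 after stage4 ✓
(stage3, stage2): stage3 after stage2 ✓
(stage3, stage4): stage3 after stage4 ✓
(stage5, stage2): stage5 after stage2 ✓
(stage5, stage4): stage5 after stage4 ✓
(stage5, stage7): stage5 after stage7 ✓
(stage6, stage2): stage6 after stage2 ✓
(stage6, stage4): stage6 after stage4 ✓
(stage7, stage2): stage7 after stage2 ✓
(stage7, stage4): stage7 after stage4 ✓
(stage8, stage2): stage8 after stage2 ✓
(stage8, stage4): stage8 after stage4 ✓
(stage8, stage7): stage8 after stage7 ✓
(stage9, stage2): stage9 after stage2 ✓
(stage9, stage4): stage9 after stage4 ✓
Count: 15.

15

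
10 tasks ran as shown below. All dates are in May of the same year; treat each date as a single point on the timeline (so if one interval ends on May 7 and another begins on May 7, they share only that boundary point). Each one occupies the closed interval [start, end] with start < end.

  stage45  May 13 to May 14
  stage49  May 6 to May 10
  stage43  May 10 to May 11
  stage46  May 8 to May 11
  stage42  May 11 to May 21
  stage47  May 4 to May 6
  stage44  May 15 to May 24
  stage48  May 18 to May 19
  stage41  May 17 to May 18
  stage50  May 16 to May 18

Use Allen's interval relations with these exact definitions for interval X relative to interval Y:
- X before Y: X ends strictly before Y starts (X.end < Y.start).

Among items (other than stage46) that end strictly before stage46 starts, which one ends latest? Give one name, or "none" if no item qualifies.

Target stage46 = [May 8, May 11].
stage41 [May 17, May 18] → after → excluded.
stage42 [May 11, May 21] → met-by → excluded.
stage43 [May 10, May 11] → finishes → excluded.
stage44 [May 15, May 24] → after → excluded.
stage45 [May 13, May 14] → after → excluded.
stage47 [May 4, May 6] → before → candidate.
stage48 [May 18, May 19] → after → excluded.
stage49 [May 6, May 10] → overlaps → excluded.
stage50 [May 16, May 18] → after → excluded.
Among candidates, latest end is May 6 → stage47.

stage47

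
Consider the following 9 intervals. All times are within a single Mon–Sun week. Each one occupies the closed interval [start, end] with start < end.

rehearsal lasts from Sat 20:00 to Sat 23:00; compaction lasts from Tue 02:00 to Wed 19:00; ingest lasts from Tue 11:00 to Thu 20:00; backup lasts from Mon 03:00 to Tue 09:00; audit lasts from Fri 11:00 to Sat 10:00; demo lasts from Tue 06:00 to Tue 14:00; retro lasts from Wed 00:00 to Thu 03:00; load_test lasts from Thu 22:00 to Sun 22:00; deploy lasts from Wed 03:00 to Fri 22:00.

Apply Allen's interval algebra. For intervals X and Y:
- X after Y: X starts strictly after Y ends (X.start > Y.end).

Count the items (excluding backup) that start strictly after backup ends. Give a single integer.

Target backup = [Mon 03:00, Tue 09:00].
audit [Fri 11:00, Sat 10:00] → after → counts.
compaction [Tue 02:00, Wed 19:00] → overlapped-by → no.
demo [Tue 06:00, Tue 14:00] → overlapped-by → no.
deploy [Wed 03:00, Fri 22:00] → after → counts.
ingest [Tue 11:00, Thu 20:00] → after → counts.
load_test [Thu 22:00, Sun 22:00] → after → counts.
rehearsal [Sat 20:00, Sat 23:00] → after → counts.
retro [Wed 00:00, Thu 03:00] → after → counts.
Total: 6.

6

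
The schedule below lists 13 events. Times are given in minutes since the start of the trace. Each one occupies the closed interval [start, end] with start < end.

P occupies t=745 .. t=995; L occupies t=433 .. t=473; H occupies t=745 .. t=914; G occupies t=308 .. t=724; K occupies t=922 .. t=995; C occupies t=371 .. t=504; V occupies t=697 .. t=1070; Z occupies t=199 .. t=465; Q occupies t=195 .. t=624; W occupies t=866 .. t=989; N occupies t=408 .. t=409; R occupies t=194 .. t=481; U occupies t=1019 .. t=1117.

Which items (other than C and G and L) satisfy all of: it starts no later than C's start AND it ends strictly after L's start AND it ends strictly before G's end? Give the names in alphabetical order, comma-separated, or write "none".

Q, R, Z

Conditions: its start is no later than C's start (X.start <= t=371) AND its end is strictly after L's start (X.end > t=433) AND its end is strictly before G's end (X.end < t=724).
H: start t=745 <= t=371? ✗; end t=914 > t=433? ✓; end t=914 < t=724? ✗ → no.
K: start t=922 <= t=371? ✗; end t=995 > t=433? ✓; end t=995 < t=724? ✗ → no.
N: start t=408 <= t=371? ✗; end t=409 > t=433? ✗; end t=409 < t=724? ✓ → no.
P: start t=745 <= t=371? ✗; end t=995 > t=433? ✓; end t=995 < t=724? ✗ → no.
Q: start t=195 <= t=371? ✓; end t=624 > t=433? ✓; end t=624 < t=724? ✓ → yes.
R: start t=194 <= t=371? ✓; end t=481 > t=433? ✓; end t=481 < t=724? ✓ → yes.
U: start t=1019 <= t=371? ✗; end t=1117 > t=433? ✓; end t=1117 < t=724? ✗ → no.
V: start t=697 <= t=371? ✗; end t=1070 > t=433? ✓; end t=1070 < t=724? ✗ → no.
W: start t=866 <= t=371? ✗; end t=989 > t=433? ✓; end t=989 < t=724? ✗ → no.
Z: start t=199 <= t=371? ✓; end t=465 > t=433? ✓; end t=465 < t=724? ✓ → yes.
Result: Q, R, Z.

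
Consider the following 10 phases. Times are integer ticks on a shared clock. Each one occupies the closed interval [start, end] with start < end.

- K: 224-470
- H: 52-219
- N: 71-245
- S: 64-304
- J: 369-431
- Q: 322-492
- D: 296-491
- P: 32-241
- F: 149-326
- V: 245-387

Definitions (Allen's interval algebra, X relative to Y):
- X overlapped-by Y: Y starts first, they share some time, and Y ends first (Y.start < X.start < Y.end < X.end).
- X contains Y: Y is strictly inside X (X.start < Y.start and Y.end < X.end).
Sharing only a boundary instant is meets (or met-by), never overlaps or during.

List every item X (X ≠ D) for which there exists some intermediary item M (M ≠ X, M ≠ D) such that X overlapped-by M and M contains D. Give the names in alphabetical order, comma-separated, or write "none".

Target D = [296, 491].
Intermediaries M with M contains D: none.
Union: none.

none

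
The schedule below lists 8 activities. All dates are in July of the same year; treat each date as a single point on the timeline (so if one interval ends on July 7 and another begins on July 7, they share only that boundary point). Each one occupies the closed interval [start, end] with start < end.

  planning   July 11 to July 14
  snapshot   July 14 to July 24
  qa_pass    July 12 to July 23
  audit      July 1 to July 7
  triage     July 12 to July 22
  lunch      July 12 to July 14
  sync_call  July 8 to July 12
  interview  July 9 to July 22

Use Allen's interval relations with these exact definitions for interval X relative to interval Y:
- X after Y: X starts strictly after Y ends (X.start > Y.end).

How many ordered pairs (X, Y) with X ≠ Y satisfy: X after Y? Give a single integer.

Checking all 56 ordered pairs for relation 'after'; matching pairs in alphabetical order:
(interview, audit): interview after audit ✓
(lunch, audit): lunch after audit ✓
(planning, audit): planning after audit ✓
(qa_pass, audit): qa_pass after audit ✓
(snapshot, audit): snapshot after audit ✓
(snapshot, sync_call): snapshot after sync_call ✓
(sync_call, audit): sync_call after audit ✓
(triage, audit): triage after audit ✓
Count: 8.

8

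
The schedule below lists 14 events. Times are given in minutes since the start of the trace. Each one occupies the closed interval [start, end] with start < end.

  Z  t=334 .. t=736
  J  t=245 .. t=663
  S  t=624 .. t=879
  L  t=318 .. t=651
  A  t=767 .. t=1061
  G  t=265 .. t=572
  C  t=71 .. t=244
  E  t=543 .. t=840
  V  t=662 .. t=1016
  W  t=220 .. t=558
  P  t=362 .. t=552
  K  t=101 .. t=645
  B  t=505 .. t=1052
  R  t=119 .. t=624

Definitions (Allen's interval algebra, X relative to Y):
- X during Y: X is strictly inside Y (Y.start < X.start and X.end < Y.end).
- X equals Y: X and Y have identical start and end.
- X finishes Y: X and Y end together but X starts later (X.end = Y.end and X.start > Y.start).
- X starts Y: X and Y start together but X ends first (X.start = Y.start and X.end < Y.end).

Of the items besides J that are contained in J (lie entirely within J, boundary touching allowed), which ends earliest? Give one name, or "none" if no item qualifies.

P

Target J = [t=245, t=663].
A [t=767, t=1061] → after → excluded.
B [t=505, t=1052] → overlapped-by → excluded.
C [t=71, t=244] → before → excluded.
E [t=543, t=840] → overlapped-by → excluded.
G [t=265, t=572] → during → candidate.
K [t=101, t=645] → overlaps → excluded.
L [t=318, t=651] → during → candidate.
P [t=362, t=552] → during → candidate.
R [t=119, t=624] → overlaps → excluded.
S [t=624, t=879] → overlapped-by → excluded.
V [t=662, t=1016] → overlapped-by → excluded.
W [t=220, t=558] → overlaps → excluded.
Z [t=334, t=736] → overlapped-by → excluded.
Among candidates, earliest end is t=552 → P.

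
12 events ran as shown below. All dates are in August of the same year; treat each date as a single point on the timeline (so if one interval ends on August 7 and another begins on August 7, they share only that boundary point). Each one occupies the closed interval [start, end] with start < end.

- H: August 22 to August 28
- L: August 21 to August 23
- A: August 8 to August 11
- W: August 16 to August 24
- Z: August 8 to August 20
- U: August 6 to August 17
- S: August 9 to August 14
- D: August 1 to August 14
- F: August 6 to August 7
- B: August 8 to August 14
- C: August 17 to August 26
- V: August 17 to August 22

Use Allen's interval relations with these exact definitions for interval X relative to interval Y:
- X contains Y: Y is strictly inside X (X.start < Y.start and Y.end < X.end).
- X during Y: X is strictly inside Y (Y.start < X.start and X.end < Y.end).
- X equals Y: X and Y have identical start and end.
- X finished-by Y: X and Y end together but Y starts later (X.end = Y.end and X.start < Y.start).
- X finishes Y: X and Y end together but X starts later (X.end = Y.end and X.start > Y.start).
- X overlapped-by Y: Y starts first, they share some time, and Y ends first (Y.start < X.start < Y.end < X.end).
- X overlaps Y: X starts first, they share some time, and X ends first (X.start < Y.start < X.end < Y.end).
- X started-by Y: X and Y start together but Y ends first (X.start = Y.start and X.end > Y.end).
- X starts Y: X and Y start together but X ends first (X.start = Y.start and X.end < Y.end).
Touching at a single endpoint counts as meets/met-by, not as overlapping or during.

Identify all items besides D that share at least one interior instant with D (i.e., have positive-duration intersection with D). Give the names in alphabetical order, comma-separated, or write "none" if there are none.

A, B, F, S, U, Z

Target D = [August 1, August 14].
A [August 8, August 11] → during → yes.
B [August 8, August 14] → finishes → yes.
C [August 17, August 26] → after → no.
F [August 6, August 7] → during → yes.
H [August 22, August 28] → after → no.
L [August 21, August 23] → after → no.
S [August 9, August 14] → finishes → yes.
U [August 6, August 17] → overlapped-by → yes.
V [August 17, August 22] → after → no.
W [August 16, August 24] → after → no.
Z [August 8, August 20] → overlapped-by → yes.
Result: A, B, F, S, U, Z.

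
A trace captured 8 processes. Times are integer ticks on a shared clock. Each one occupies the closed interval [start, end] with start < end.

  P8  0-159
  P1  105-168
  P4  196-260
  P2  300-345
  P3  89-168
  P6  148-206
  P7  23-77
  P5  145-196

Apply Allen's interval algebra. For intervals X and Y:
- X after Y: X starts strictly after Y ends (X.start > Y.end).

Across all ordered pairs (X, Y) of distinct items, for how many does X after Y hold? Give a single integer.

15

Checking all 56 ordered pairs for relation 'after'; matching pairs in alphabetical order:
(P1, P7): P1 after P7 ✓
(P2, P1): P2 after P1 ✓
(P2, P3): P2 after P3 ✓
(P2, P4): P2 after P4 ✓
(P2, P5): P2 after P5 ✓
(P2, P6): P2 after P6 ✓
(P2, P7): P2 after P7 ✓
(P2, P8): P2 after P8 ✓
(P3, P7): P3 after P7 ✓
(P4, P1): P4 after P1 ✓
(P4, P3): P4 after P3 ✓
(P4, P7): P4 after P7 ✓
(P4, P8): P4 after P8 ✓
(P5, P7): P5 after P7 ✓
(P6, P7): P6 after P7 ✓
Count: 15.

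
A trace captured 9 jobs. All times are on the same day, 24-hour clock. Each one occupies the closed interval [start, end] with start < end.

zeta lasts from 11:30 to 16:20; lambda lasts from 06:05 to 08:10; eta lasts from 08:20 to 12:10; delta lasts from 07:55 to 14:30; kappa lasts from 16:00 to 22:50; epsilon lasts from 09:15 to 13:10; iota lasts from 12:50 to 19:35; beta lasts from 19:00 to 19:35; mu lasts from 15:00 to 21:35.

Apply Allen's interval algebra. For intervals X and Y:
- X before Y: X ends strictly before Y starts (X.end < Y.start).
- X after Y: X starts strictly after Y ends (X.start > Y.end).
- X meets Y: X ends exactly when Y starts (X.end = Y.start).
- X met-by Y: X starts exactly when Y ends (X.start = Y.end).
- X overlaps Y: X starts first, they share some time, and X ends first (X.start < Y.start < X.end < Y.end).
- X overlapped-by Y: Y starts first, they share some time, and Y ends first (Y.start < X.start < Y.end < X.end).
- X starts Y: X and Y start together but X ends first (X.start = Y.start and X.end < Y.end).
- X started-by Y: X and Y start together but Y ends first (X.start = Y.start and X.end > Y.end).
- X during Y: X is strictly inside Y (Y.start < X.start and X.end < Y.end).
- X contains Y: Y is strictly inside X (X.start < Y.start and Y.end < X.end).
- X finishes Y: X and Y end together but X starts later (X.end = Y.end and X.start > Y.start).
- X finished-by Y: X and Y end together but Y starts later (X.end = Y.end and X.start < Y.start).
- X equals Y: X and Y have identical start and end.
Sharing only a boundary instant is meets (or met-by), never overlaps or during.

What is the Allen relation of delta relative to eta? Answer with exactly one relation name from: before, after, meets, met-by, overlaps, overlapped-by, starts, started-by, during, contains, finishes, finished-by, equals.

contains

delta = [07:55, 14:30]; eta = [08:20, 12:10].
Compare endpoints: delta.start < eta.start, delta.start < eta.end, delta.end > eta.start, delta.end > eta.end.
That pattern is 'contains'.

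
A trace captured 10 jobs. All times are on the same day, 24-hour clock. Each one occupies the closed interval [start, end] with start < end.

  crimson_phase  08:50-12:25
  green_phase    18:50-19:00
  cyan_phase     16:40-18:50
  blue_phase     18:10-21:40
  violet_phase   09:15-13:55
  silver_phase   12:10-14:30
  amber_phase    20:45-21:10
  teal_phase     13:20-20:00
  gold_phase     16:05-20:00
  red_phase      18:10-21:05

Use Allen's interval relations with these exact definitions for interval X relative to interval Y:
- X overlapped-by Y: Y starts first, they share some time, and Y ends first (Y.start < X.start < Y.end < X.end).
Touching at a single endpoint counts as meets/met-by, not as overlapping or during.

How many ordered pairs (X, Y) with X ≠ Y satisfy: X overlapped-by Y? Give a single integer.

12

Checking all 90 ordered pairs for relation 'overlapped-by'; matching pairs in alphabetical order:
(amber_phase, red_phase): amber_phase overlapped-by red_phase ✓
(blue_phase, cyan_phase): blue_phase overlapped-by cyan_phase ✓
(blue_phase, gold_phase): blue_phase overlapped-by gold_phase ✓
(blue_phase, teal_phase): blue_phase overlapped-by teal_phase ✓
(red_phase, cyan_phase): red_phase overlapped-by cyan_phase ✓
(red_phase, gold_phase): red_phase overlapped-by gold_phase ✓
(red_phase, teal_phase): red_phase overlapped-by teal_phase ✓
(silver_phase, crimson_phase): silver_phase overlapped-by crimson_phase ✓
(silver_phase, violet_phase): silver_phase overlapped-by violet_phase ✓
(teal_phase, silver_phase): teal_phase overlapped-by silver_phase ✓
(teal_phase, violet_phase): teal_phase overlapped-by violet_phase ✓
(violet_phase, crimson_phase): violet_phase overlapped-by crimson_phase ✓
Count: 12.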